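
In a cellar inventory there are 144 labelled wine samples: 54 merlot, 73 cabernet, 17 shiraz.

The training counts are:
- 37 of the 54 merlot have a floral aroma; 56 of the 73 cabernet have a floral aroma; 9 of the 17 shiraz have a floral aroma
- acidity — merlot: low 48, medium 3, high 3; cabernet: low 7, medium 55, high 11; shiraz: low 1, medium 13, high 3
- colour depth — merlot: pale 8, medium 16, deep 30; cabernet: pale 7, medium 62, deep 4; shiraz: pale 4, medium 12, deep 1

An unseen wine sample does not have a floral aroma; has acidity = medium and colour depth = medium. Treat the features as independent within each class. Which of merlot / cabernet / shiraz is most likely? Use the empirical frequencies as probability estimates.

cabernet

merlot: (54/144) × (17/54) × (3/54) × (16/54) ≈ 0.0019433
cabernet: (73/144) × (17/73) × (55/73) × (62/73) ≈ 0.0755431
shiraz: (17/144) × (8/17) × (13/17) × (12/17) ≈ 0.0299885
Highest score → cabernet.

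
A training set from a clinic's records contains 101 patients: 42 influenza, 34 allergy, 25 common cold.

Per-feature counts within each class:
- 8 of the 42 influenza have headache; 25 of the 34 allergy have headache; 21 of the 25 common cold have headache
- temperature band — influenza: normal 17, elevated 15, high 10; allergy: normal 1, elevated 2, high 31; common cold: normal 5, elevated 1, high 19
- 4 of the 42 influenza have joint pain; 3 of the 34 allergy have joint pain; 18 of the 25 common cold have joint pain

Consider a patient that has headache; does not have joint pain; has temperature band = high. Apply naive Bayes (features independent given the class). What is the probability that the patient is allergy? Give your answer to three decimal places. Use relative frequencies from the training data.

influenza: (42/101) × (8/42) × (10/42) × (38/42) ≈ 0.0170629
allergy: (34/101) × (25/34) × (31/34) × (31/34) ≈ 0.205771
common cold: (25/101) × (21/25) × (19/25) × (7/25) ≈ 0.0442455
P(allergy | x) = 0.205771 / 0.2670794 ≈ 0.770

0.770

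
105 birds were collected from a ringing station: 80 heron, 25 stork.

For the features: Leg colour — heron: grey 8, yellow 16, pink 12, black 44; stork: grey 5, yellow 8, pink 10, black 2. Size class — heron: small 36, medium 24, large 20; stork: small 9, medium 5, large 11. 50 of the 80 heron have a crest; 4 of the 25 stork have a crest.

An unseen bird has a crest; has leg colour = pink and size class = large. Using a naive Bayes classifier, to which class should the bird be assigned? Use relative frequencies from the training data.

heron: (80/105) × (12/80) × (20/80) × (50/80) ≈ 0.0178571
stork: (25/105) × (10/25) × (11/25) × (4/25) ≈ 0.00670476
Highest score → heron.

heron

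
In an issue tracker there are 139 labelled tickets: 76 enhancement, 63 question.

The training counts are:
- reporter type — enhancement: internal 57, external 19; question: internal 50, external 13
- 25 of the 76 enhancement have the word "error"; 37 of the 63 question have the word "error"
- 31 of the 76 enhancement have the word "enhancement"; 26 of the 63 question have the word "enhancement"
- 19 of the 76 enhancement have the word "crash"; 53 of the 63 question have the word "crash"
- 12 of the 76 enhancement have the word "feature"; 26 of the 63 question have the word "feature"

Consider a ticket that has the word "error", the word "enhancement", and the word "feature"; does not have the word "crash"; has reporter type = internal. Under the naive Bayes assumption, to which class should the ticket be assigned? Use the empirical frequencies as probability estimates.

enhancement: (76/139) × (57/76) × (25/76) × (31/76) × (57/76) × (12/76) ≈ 0.00651574
question: (63/139) × (50/63) × (37/63) × (26/63) × (10/63) × (26/63) ≈ 0.00571138
Highest score → enhancement.

enhancement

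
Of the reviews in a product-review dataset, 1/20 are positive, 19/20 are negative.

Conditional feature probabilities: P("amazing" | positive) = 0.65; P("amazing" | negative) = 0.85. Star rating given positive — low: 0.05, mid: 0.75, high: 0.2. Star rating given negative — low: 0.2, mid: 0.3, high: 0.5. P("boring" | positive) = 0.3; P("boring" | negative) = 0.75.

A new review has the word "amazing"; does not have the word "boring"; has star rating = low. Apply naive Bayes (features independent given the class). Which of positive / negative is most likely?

positive: 0.05 × 0.65 × 0.05 × (1−0.3) = 0.0011375
negative: 0.95 × 0.85 × 0.2 × (1−0.75) = 0.040375
Highest score → negative.

negative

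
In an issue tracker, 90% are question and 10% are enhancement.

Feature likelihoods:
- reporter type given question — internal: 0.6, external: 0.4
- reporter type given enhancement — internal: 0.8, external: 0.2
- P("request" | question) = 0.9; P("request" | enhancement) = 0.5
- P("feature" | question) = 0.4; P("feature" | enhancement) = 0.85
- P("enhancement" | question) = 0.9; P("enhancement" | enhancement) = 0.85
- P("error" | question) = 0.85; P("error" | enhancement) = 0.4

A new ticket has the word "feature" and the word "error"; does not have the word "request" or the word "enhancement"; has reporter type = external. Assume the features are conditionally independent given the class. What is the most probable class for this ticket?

question: 0.9 × 0.4 × (1−0.9) × 0.4 × (1−0.9) × 0.85 = 0.001224
enhancement: 0.1 × 0.2 × (1−0.5) × 0.85 × (1−0.85) × 0.4 = 0.00051
Highest score → question.

question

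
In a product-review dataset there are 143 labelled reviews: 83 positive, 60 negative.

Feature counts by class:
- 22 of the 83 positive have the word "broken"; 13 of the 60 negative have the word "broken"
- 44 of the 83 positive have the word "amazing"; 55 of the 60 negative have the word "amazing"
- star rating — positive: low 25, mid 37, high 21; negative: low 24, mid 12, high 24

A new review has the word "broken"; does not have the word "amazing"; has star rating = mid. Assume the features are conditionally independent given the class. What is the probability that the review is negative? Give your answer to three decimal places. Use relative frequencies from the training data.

0.045

positive: (83/143) × (22/83) × (39/83) × (37/83) ≈ 0.0322253
negative: (60/143) × (13/60) × (5/60) × (12/60) ≈ 0.00151515
P(negative | x) = 0.00151515 / 0.03374045 ≈ 0.045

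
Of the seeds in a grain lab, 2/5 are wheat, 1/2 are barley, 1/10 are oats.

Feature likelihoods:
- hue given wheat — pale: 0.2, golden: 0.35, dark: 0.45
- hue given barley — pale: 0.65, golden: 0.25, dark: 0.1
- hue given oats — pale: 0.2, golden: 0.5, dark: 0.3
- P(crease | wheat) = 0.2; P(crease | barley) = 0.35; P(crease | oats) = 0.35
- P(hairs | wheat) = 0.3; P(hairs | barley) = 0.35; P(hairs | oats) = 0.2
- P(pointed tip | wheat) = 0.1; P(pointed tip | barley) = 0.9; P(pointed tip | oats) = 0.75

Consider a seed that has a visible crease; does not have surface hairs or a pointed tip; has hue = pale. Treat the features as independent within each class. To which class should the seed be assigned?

wheat

wheat: 0.4 × 0.2 × 0.2 × (1−0.3) × (1−0.1) = 0.01008
barley: 0.5 × 0.65 × 0.35 × (1−0.35) × (1−0.9) = 0.00739375
oats: 0.1 × 0.2 × 0.35 × (1−0.2) × (1−0.75) = 0.0014
Highest score → wheat.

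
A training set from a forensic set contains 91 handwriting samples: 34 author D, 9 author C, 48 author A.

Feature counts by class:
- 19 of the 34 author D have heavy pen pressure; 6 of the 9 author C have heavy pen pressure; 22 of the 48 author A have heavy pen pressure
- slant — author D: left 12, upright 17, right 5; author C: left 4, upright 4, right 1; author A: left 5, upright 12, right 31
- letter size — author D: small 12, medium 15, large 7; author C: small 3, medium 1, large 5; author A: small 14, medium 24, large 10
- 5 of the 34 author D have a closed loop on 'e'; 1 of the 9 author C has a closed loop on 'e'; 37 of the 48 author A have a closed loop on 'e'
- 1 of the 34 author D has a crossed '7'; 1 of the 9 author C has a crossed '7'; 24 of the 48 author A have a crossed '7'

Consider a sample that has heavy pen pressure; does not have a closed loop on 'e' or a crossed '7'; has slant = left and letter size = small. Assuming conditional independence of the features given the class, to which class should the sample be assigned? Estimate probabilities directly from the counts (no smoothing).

author D: (34/91) × (19/34) × (12/34) × (12/34) × (29/34) × (33/34) ≈ 0.0215313
author C: (9/91) × (6/9) × (4/9) × (3/9) × (8/9) × (8/9) ≈ 0.00771793
author A: (48/91) × (22/48) × (5/48) × (14/48) × (11/48) × (24/48) ≈ 0.000841624
Highest score → author D.

author D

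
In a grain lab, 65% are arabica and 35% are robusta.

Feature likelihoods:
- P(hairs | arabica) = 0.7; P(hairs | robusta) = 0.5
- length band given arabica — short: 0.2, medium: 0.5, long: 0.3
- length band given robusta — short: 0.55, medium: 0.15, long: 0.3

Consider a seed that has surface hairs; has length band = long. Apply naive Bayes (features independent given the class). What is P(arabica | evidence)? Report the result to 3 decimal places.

arabica: 0.65 × 0.7 × 0.3 = 0.1365
robusta: 0.35 × 0.5 × 0.3 = 0.0525
P(arabica | x) = 0.1365 / 0.189 ≈ 0.722

0.722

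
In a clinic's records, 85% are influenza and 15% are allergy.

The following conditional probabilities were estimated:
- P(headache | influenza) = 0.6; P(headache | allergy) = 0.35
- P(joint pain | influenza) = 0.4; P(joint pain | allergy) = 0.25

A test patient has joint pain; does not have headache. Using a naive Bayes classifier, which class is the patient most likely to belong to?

influenza: 0.85 × (1−0.6) × 0.4 = 0.136
allergy: 0.15 × (1−0.35) × 0.25 = 0.024375
Highest score → influenza.

influenza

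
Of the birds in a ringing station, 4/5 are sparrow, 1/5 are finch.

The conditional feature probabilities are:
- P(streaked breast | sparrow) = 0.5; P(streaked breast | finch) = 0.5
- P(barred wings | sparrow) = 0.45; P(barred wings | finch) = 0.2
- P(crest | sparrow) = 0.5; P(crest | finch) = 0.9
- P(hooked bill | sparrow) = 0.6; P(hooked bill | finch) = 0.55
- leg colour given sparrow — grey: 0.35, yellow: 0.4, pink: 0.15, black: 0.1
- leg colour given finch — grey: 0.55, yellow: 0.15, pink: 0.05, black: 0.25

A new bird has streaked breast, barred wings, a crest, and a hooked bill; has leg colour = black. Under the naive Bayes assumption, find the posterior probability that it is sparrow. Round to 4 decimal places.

sparrow: 0.8 × 0.5 × 0.45 × 0.5 × 0.6 × 0.1 = 0.0054
finch: 0.2 × 0.5 × 0.2 × 0.9 × 0.55 × 0.25 = 0.002475
P(sparrow | x) = 0.0054 / 0.007875 ≈ 0.6857

0.6857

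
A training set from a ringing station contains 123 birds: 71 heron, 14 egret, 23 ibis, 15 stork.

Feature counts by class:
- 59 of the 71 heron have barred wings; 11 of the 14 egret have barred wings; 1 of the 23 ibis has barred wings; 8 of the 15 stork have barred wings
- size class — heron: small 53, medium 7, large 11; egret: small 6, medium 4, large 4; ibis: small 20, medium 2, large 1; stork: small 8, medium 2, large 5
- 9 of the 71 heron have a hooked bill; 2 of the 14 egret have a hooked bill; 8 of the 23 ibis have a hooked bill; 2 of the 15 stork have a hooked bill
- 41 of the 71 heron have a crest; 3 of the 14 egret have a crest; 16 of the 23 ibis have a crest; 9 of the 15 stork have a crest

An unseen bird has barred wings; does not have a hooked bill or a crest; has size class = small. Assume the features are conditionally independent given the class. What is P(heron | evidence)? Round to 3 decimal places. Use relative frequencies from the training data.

0.771

heron: (71/123) × (59/71) × (53/71) × (62/71) × (30/71) ≈ 0.132118
egret: (14/123) × (11/14) × (6/14) × (12/14) × (11/14) ≈ 0.0258124
ibis: (23/123) × (1/23) × (20/23) × (15/23) × (7/23) ≈ 0.00140324
stork: (15/123) × (8/15) × (8/15) × (13/15) × (6/15) ≈ 0.0120253
P(heron | x) = 0.132118 / 0.17135894 ≈ 0.771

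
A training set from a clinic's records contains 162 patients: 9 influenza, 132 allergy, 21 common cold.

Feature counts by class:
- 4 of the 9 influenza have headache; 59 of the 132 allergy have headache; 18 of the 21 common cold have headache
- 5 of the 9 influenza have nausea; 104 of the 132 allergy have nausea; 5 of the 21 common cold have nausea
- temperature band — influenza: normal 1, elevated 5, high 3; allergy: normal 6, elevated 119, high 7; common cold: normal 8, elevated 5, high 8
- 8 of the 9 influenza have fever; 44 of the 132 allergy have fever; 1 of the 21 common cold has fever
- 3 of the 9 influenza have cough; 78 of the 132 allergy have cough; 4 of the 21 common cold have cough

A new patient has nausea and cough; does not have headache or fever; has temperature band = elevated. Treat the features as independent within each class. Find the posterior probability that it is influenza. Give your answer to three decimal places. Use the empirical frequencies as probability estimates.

influenza: (9/162) × (5/9) × (5/9) × (5/9) × (1/9) × (3/9) ≈ 0.000352814
allergy: (132/162) × (73/132) × (104/132) × (119/132) × (88/132) × (78/132) ≈ 0.126087
common cold: (21/162) × (3/21) × (5/21) × (5/21) × (20/21) × (4/21) ≈ 0.00019044
P(influenza | x) = 0.000352814 / 0.126630254 ≈ 0.003

0.003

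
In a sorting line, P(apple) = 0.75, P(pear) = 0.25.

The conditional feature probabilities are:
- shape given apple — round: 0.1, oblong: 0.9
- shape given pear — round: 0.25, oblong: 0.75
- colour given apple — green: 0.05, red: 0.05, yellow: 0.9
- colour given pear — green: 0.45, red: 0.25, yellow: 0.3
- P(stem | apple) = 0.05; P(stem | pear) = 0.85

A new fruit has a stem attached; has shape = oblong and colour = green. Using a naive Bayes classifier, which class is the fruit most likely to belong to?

pear

apple: 0.75 × 0.9 × 0.05 × 0.05 = 0.0016875
pear: 0.25 × 0.75 × 0.45 × 0.85 = 0.07171875
Highest score → pear.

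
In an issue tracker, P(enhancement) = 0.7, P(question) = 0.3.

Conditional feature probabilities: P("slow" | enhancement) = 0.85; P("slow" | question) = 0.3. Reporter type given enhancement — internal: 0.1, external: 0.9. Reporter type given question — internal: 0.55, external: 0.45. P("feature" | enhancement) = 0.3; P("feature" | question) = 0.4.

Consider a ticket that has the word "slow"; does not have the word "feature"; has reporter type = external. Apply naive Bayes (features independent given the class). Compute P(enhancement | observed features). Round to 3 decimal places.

enhancement: 0.7 × 0.85 × 0.9 × (1−0.3) = 0.37485
question: 0.3 × 0.3 × 0.45 × (1−0.4) = 0.0243
P(enhancement | x) = 0.37485 / 0.39915 ≈ 0.939

0.939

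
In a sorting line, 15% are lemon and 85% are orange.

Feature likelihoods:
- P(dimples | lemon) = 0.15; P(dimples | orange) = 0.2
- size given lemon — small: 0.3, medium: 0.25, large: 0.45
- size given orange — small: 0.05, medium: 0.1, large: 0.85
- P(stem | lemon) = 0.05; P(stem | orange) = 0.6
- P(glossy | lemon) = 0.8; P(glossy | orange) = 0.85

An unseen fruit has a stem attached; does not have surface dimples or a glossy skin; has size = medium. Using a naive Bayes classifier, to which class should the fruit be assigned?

orange

lemon: 0.15 × (1−0.15) × 0.25 × 0.05 × (1−0.8) = 0.00031875
orange: 0.85 × (1−0.2) × 0.1 × 0.6 × (1−0.85) = 0.00612
Highest score → orange.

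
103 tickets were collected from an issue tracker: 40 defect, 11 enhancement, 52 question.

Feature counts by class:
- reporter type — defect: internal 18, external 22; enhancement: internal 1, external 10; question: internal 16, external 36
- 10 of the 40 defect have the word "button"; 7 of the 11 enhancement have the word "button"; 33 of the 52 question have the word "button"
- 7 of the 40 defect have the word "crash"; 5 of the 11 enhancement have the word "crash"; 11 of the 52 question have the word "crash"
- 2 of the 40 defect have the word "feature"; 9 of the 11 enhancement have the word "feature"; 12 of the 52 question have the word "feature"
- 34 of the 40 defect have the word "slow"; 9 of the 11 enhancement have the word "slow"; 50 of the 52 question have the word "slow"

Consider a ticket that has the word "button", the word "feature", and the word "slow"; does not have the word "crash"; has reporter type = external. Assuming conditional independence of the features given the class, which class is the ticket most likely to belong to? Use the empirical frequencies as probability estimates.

defect: (40/103) × (22/40) × (10/40) × (33/40) × (2/40) × (34/40) ≈ 0.00187227
enhancement: (11/103) × (10/11) × (7/11) × (6/11) × (9/11) × (9/11) ≈ 0.0225593
question: (52/103) × (36/52) × (33/52) × (41/52) × (12/52) × (50/52) ≈ 0.0388062
Highest score → question.

question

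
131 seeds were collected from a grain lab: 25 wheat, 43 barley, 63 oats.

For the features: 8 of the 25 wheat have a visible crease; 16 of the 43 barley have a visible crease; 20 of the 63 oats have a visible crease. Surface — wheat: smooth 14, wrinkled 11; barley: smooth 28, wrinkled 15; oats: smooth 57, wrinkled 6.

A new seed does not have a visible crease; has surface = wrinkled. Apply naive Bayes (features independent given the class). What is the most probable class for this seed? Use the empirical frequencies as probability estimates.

wheat: (25/131) × (17/25) × (11/25) ≈ 0.0570992
barley: (43/131) × (27/43) × (15/43) ≈ 0.0718977
oats: (63/131) × (43/63) × (6/63) ≈ 0.0312614
Highest score → barley.

barley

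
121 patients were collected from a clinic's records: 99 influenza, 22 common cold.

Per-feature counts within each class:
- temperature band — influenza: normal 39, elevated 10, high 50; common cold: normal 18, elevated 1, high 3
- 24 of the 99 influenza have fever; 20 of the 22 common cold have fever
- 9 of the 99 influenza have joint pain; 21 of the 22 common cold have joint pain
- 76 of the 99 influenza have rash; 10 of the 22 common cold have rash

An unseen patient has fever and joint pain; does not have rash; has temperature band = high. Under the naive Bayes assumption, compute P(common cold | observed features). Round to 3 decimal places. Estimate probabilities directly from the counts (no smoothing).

0.847

influenza: (99/121) × (50/99) × (24/99) × (9/99) × (23/99) ≈ 0.00211573
common cold: (22/121) × (3/22) × (20/22) × (21/22) × (12/22) ≈ 0.0117354
P(common cold | x) = 0.0117354 / 0.01385113 ≈ 0.847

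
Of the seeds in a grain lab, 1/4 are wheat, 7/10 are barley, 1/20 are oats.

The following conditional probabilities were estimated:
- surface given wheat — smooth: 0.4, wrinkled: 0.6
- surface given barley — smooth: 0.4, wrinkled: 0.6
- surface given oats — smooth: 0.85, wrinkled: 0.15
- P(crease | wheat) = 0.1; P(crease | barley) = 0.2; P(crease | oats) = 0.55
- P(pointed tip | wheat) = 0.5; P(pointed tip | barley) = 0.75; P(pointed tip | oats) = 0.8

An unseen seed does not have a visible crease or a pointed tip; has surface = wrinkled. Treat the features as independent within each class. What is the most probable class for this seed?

wheat: 0.25 × 0.6 × (1−0.1) × (1−0.5) = 0.0675
barley: 0.7 × 0.6 × (1−0.2) × (1−0.75) = 0.084
oats: 0.05 × 0.15 × (1−0.55) × (1−0.8) = 0.000675
Highest score → barley.

barley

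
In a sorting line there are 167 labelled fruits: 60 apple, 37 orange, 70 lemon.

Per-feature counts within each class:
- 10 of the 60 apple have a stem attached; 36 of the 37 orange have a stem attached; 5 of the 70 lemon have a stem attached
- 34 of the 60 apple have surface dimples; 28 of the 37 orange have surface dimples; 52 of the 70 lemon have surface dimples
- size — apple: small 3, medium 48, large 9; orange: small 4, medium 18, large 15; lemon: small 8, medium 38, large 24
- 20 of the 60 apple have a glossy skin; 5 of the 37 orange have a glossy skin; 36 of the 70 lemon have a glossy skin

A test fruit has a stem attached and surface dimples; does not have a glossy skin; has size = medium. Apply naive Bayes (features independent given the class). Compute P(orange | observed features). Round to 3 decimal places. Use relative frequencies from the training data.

apple: (60/167) × (10/60) × (34/60) × (48/60) × (40/60) ≈ 0.0180971
orange: (37/167) × (36/37) × (28/37) × (18/37) × (32/37) ≈ 0.0686375
lemon: (70/167) × (5/70) × (52/70) × (38/70) × (34/70) ≈ 0.00586442
P(orange | x) = 0.0686375 / 0.09259902 ≈ 0.741

0.741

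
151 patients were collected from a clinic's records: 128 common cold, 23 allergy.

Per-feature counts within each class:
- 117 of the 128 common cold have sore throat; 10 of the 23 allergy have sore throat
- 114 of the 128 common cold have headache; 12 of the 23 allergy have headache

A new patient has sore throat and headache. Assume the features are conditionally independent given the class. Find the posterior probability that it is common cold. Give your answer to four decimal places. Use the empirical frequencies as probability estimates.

0.9523

common cold: (128/151) × (117/128) × (114/128) ≈ 0.690087
allergy: (23/151) × (10/23) × (12/23) ≈ 0.0345523
P(common cold | x) = 0.690087 / 0.7246393 ≈ 0.9523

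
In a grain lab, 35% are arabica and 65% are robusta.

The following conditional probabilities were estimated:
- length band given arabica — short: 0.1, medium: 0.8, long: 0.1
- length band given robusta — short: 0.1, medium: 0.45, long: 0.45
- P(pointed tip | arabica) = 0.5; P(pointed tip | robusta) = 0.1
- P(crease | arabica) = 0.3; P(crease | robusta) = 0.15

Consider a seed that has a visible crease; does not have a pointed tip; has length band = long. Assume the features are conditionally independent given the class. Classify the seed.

robusta

arabica: 0.35 × 0.1 × (1−0.5) × 0.3 = 0.00525
robusta: 0.65 × 0.45 × (1−0.1) × 0.15 = 0.0394875
Highest score → robusta.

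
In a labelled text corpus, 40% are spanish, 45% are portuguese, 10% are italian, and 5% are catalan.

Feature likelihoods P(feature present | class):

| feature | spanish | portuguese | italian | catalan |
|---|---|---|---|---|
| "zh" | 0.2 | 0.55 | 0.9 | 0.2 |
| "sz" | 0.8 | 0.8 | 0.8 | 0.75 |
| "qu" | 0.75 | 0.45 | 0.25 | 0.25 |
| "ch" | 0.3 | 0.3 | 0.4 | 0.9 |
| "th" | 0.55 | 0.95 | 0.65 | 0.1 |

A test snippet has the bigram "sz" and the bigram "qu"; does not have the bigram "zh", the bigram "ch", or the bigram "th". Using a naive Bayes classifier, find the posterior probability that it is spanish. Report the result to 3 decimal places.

spanish: 0.4 × (1−0.2) × 0.8 × 0.75 × (1−0.3) × (1−0.55) = 0.06048
portuguese: 0.45 × (1−0.55) × 0.8 × 0.45 × (1−0.3) × (1−0.95) = 0.0025515
italian: 0.1 × (1−0.9) × 0.8 × 0.25 × (1−0.4) × (1−0.65) = 0.00042
catalan: 0.05 × (1−0.2) × 0.75 × 0.25 × (1−0.9) × (1−0.1) = 0.000675
P(spanish | x) = 0.06048 / 0.0641265 ≈ 0.943

0.943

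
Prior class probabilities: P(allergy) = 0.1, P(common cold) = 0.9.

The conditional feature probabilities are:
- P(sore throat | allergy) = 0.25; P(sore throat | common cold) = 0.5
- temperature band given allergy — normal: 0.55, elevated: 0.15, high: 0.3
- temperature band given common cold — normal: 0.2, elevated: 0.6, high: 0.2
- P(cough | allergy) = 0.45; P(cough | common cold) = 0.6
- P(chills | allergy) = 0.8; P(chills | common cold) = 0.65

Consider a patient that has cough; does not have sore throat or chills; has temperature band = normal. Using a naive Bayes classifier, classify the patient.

allergy: 0.1 × (1−0.25) × 0.55 × 0.45 × (1−0.8) = 0.0037125
common cold: 0.9 × (1−0.5) × 0.2 × 0.6 × (1−0.65) = 0.0189
Highest score → common cold.

common cold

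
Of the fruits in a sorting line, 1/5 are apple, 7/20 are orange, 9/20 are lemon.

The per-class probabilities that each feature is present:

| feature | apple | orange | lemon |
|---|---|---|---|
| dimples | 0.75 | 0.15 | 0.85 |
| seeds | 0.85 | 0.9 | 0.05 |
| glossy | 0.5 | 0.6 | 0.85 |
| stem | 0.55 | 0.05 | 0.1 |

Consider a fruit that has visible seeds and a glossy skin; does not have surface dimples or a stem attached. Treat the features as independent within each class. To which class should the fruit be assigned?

apple: 0.2 × (1−0.75) × 0.85 × 0.5 × (1−0.55) = 0.0095625
orange: 0.35 × (1−0.15) × 0.9 × 0.6 × (1−0.05) = 0.1526175
lemon: 0.45 × (1−0.85) × 0.05 × 0.85 × (1−0.1) = 0.002581875
Highest score → orange.

orange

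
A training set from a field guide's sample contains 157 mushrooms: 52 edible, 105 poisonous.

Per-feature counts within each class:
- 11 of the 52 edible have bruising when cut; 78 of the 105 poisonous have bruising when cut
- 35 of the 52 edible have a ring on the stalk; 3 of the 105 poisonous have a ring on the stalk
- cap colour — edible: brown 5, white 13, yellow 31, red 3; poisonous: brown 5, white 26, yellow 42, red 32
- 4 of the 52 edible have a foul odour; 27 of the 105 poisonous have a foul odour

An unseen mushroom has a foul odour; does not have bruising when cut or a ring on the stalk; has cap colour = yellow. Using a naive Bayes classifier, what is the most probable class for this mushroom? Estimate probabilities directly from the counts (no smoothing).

edible: (52/157) × (41/52) × (17/52) × (31/52) × (4/52) ≈ 0.00391512
poisonous: (105/157) × (27/105) × (102/105) × (42/105) × (27/105) ≈ 0.0171834
Highest score → poisonous.

poisonous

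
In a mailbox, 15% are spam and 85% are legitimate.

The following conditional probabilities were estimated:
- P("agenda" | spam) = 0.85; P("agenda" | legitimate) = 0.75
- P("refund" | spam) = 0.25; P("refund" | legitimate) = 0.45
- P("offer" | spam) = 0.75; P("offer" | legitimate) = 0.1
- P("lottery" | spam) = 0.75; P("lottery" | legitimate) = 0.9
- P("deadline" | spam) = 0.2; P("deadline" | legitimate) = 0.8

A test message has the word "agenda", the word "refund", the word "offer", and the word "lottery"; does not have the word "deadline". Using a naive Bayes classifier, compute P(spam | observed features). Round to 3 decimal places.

spam: 0.15 × 0.85 × 0.25 × 0.75 × 0.75 × (1−0.2) = 0.01434375
legitimate: 0.85 × 0.75 × 0.45 × 0.1 × 0.9 × (1−0.8) = 0.00516375
P(spam | x) = 0.01434375 / 0.0195075 ≈ 0.735

0.735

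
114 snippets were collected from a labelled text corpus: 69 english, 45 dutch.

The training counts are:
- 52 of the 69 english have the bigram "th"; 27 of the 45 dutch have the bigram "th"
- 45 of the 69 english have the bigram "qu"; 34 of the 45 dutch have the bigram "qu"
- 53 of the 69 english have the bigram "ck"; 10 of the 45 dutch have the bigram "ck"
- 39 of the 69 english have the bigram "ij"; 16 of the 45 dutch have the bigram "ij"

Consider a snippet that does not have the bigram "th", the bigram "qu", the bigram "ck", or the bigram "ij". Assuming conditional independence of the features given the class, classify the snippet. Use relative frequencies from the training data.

english: (69/114) × (17/69) × (24/69) × (16/69) × (30/69) ≈ 0.00522937
dutch: (45/114) × (18/45) × (11/45) × (35/45) × (29/45) ≈ 0.0193459
Highest score → dutch.

dutch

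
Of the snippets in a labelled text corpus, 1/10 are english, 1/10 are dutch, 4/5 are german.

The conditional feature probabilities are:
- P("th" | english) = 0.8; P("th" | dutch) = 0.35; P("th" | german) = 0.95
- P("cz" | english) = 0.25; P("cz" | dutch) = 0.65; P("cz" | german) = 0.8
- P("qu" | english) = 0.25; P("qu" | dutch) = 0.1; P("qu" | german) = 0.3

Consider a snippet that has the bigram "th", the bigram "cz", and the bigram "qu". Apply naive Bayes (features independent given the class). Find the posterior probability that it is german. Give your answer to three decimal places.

0.962

english: 0.1 × 0.8 × 0.25 × 0.25 = 0.005
dutch: 0.1 × 0.35 × 0.65 × 0.1 = 0.002275
german: 0.8 × 0.95 × 0.8 × 0.3 = 0.1824
P(german | x) = 0.1824 / 0.189675 ≈ 0.962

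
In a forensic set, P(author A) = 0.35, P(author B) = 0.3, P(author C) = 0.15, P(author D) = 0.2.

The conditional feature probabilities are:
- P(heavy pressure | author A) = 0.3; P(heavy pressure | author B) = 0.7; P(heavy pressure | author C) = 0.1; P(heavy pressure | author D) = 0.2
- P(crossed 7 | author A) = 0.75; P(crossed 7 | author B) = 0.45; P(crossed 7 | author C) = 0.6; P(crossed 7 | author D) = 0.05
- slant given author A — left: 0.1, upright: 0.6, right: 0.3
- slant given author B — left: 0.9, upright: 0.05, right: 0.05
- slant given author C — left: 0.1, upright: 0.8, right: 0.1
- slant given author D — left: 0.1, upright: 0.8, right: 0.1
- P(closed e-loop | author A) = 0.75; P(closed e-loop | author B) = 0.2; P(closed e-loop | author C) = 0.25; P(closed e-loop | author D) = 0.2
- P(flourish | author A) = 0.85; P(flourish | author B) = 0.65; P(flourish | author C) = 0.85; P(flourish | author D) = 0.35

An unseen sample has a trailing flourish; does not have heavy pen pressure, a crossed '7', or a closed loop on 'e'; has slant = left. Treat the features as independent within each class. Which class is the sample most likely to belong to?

author A: 0.35 × (1−0.3) × (1−0.75) × 0.1 × (1−0.75) × 0.85 = 0.0013015625
author B: 0.3 × (1−0.7) × (1−0.45) × 0.9 × (1−0.2) × 0.65 = 0.023166
author C: 0.15 × (1−0.1) × (1−0.6) × 0.1 × (1−0.25) × 0.85 = 0.0034425
author D: 0.2 × (1−0.2) × (1−0.05) × 0.1 × (1−0.2) × 0.35 = 0.004256
Highest score → author B.

author B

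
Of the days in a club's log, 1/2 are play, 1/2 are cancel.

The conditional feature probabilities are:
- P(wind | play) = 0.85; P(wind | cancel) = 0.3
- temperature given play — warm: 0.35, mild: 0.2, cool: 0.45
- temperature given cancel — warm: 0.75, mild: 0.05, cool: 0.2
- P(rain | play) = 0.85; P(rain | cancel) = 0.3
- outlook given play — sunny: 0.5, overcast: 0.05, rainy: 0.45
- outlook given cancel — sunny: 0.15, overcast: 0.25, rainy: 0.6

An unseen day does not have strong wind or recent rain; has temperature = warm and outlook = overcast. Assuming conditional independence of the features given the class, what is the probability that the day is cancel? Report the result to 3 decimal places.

play: 0.5 × (1−0.85) × 0.35 × (1−0.85) × 0.05 = 0.000196875
cancel: 0.5 × (1−0.3) × 0.75 × (1−0.3) × 0.25 = 0.0459375
P(cancel | x) = 0.0459375 / 0.046134375 ≈ 0.996

0.996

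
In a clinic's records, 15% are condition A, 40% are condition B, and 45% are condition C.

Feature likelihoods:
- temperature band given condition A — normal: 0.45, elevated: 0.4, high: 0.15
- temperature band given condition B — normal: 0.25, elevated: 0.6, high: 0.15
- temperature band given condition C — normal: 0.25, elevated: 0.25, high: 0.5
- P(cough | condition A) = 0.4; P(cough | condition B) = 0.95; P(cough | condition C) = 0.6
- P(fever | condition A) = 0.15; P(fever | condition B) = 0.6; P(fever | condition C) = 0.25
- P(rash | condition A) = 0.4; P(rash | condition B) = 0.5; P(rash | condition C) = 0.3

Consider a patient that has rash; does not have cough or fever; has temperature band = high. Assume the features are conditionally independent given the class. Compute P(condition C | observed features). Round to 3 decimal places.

0.796

condition A: 0.15 × 0.15 × (1−0.4) × (1−0.15) × 0.4 = 0.00459
condition B: 0.4 × 0.15 × (1−0.95) × (1−0.6) × 0.5 = 0.0006
condition C: 0.45 × 0.5 × (1−0.6) × (1−0.25) × 0.3 = 0.02025
P(condition C | x) = 0.02025 / 0.02544 ≈ 0.796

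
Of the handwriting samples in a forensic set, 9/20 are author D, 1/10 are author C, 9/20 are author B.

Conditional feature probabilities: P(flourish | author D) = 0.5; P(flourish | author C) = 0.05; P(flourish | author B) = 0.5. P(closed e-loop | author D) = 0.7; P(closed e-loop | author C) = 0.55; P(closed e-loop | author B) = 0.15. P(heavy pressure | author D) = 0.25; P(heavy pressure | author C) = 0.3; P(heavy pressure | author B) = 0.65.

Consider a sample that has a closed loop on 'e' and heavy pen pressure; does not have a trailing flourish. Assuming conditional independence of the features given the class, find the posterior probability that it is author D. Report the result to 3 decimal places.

0.511

author D: 0.45 × (1−0.5) × 0.7 × 0.25 = 0.039375
author C: 0.1 × (1−0.05) × 0.55 × 0.3 = 0.015675
author B: 0.45 × (1−0.5) × 0.15 × 0.65 = 0.0219375
P(author D | x) = 0.039375 / 0.0769875 ≈ 0.511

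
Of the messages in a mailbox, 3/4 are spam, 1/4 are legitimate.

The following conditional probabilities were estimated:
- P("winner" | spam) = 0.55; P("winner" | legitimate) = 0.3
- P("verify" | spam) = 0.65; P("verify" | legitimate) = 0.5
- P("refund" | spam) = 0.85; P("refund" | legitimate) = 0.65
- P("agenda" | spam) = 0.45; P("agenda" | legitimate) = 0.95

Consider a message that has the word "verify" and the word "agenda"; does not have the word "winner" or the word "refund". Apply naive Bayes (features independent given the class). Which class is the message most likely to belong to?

spam: 0.75 × (1−0.55) × 0.65 × (1−0.85) × 0.45 = 0.0148078125
legitimate: 0.25 × (1−0.3) × 0.5 × (1−0.65) × 0.95 = 0.02909375
Highest score → legitimate.

legitimate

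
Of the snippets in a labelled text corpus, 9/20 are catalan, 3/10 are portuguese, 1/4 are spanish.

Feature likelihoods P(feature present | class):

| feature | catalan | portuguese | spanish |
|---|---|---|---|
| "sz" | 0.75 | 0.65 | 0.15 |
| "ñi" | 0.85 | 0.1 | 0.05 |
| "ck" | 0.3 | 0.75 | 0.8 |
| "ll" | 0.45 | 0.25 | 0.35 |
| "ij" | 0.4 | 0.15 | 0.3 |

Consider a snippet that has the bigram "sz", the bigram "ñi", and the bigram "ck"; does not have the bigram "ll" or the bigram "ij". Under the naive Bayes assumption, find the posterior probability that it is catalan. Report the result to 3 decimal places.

0.739

catalan: 0.45 × 0.75 × 0.85 × 0.3 × (1−0.45) × (1−0.4) = 0.028400625
portuguese: 0.3 × 0.65 × 0.1 × 0.75 × (1−0.25) × (1−0.15) = 0.0093234375
spanish: 0.25 × 0.15 × 0.05 × 0.8 × (1−0.35) × (1−0.3) = 0.0006825
P(catalan | x) = 0.028400625 / 0.0384065625 ≈ 0.739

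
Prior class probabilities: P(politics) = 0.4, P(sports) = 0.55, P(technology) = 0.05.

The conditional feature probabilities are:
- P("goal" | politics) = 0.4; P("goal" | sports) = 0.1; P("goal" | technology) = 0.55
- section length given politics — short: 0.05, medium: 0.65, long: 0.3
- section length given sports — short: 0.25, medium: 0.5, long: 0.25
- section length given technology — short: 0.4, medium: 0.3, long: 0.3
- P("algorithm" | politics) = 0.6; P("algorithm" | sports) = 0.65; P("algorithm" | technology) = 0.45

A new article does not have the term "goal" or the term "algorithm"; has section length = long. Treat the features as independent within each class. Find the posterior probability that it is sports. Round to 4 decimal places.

politics: 0.4 × (1−0.4) × 0.3 × (1−0.6) = 0.0288
sports: 0.55 × (1−0.1) × 0.25 × (1−0.65) = 0.0433125
technology: 0.05 × (1−0.55) × 0.3 × (1−0.45) = 0.0037125
P(sports | x) = 0.0433125 / 0.075825 ≈ 0.5712

0.5712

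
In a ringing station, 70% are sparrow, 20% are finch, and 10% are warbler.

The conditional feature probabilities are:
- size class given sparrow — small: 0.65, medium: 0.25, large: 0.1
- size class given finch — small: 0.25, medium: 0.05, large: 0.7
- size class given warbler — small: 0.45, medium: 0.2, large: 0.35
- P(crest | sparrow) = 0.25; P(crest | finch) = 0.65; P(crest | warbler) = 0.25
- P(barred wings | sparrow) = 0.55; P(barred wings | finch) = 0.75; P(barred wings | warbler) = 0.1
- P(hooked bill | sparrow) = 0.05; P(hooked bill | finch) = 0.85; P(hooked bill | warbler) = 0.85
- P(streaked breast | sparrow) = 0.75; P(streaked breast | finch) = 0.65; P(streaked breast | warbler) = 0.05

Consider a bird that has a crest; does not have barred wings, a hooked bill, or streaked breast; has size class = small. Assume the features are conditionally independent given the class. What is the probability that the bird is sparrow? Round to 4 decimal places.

0.8667

sparrow: 0.7 × 0.65 × 0.25 × (1−0.55) × (1−0.05) × (1−0.75) = 0.01215703125
finch: 0.2 × 0.25 × 0.65 × (1−0.75) × (1−0.85) × (1−0.65) = 0.0004265625
warbler: 0.1 × 0.45 × 0.25 × (1−0.1) × (1−0.85) × (1−0.05) = 0.0014428125
P(sparrow | x) = 0.01215703125 / 0.01402640625 ≈ 0.8667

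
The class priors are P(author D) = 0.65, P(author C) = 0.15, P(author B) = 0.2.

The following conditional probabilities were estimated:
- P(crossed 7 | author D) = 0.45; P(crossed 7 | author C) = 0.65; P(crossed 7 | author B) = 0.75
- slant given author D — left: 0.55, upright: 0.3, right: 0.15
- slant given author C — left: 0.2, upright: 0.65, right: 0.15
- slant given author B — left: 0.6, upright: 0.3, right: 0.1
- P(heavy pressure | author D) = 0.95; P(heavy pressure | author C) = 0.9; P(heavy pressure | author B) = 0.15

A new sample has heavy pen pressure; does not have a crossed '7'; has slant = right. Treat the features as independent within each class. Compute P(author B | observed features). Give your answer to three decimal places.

0.013

author D: 0.65 × (1−0.45) × 0.15 × 0.95 = 0.05094375
author C: 0.15 × (1−0.65) × 0.15 × 0.9 = 0.0070875
author B: 0.2 × (1−0.75) × 0.1 × 0.15 = 0.00075
P(author B | x) = 0.00075 / 0.05878125 ≈ 0.013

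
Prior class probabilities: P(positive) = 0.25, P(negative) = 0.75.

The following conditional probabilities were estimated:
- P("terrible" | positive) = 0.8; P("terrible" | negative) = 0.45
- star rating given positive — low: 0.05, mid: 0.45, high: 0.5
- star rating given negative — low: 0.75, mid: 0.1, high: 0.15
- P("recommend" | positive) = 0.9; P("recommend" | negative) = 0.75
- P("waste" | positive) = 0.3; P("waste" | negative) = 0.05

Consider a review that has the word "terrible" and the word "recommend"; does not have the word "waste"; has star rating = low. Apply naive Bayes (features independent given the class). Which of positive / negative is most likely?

negative

positive: 0.25 × 0.8 × 0.05 × 0.9 × (1−0.3) = 0.0063
negative: 0.75 × 0.45 × 0.75 × 0.75 × (1−0.05) = 0.1803515625
Highest score → negative.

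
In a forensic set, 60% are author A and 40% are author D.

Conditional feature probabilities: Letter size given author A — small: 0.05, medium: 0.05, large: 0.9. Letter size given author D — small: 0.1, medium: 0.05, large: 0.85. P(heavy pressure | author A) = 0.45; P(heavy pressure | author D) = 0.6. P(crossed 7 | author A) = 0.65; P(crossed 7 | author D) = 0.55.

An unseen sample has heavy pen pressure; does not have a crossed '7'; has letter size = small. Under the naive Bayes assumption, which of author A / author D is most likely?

author A: 0.6 × 0.05 × 0.45 × (1−0.65) = 0.004725
author D: 0.4 × 0.1 × 0.6 × (1−0.55) = 0.0108
Highest score → author D.

author D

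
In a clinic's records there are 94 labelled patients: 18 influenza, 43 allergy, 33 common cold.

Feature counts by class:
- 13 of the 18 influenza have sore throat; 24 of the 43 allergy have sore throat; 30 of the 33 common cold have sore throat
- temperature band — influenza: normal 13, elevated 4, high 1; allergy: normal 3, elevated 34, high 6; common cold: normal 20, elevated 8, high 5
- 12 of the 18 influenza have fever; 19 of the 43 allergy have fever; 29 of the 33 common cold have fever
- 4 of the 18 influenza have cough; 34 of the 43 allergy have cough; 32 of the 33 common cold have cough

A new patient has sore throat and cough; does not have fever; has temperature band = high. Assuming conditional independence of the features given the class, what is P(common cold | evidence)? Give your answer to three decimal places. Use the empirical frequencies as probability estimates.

influenza: (18/94) × (13/18) × (1/18) × (6/18) × (4/18) ≈ 0.000569127
allergy: (43/94) × (24/43) × (6/43) × (24/43) × (34/43) ≈ 0.0157224
common cold: (33/94) × (30/33) × (5/33) × (4/33) × (32/33) ≈ 0.00568371
P(common cold | x) = 0.00568371 / 0.021975237 ≈ 0.259

0.259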